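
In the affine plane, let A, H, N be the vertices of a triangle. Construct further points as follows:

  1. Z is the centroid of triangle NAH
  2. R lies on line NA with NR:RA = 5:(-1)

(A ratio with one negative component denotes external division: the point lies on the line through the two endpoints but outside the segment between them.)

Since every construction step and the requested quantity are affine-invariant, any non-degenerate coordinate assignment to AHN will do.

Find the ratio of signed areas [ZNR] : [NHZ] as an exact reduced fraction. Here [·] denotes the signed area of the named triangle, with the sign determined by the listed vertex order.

Choose coordinates A = (0, 0), H = (1, 0), N = (0, 1).
1. Z is the centroid of triangle NAH ⇒ Z = (1/3, 1/3)
2. R lies on line NA with NR:RA = 5:(-1) ⇒ R = (0, -1/4)
2·[ZNR] = 5/12, 2·[NHZ] = -1/3
[ZNR]:[NHZ] = 5/12:-1/3 = -5/4

[ZNR]:[NHZ] = -5/4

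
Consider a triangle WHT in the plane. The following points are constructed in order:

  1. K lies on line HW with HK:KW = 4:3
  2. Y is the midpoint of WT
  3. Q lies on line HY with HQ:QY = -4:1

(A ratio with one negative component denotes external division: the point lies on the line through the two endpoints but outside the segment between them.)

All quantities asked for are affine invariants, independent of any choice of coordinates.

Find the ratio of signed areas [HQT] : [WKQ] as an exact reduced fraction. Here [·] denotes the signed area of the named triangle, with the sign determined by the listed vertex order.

[HQT]:[WKQ] = -7/3

Work in coordinates with W = (0, 0), H = (1, 0), T = (0, 1).
1. K lies on line HW with HK:KW = 4:3 ⇒ K = (3/7, 0)
2. Y is the midpoint of WT ⇒ Y = (0, 1/2)
3. Q lies on line HY with HQ:QY = -4:1 ⇒ Q = (-1/3, 2/3)
2·[HQT] = -2/3, 2·[WKQ] = 2/7
[HQT]:[WKQ] = -2/3:2/7 = -7/3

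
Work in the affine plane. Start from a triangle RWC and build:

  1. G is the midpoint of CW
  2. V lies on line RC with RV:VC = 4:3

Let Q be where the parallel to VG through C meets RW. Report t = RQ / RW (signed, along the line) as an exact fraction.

t = 7

Set R = (0, 0), W = (1, 0), C = (0, 1); any affine frame gives the same invariant.
1. G is the midpoint of CW ⇒ G = (1/2, 1/2)
2. V lies on line RC with RV:VC = 4:3 ⇒ V = (0, 4/7)
through C parallel to VG: direction (1/2, -1/14); meets RW at Q = (7, 0)
Q = R + t·(W−R) with t = 7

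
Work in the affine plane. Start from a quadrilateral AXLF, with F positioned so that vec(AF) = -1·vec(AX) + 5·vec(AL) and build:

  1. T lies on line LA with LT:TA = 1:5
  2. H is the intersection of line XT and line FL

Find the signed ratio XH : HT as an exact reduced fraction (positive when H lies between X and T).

XH:HT = 18

Choose coordinates A = (0, 0), X = (1, 0), L = (0, 1), F = (-1, 5).
1. T lies on line LA with LT:TA = 1:5 ⇒ T = (0, 5/6)
2. H is the intersection of line XT and line FL ⇒ H = (1/19, 15/19)
H = X + t·(T−X) with t = 18/19, so XH:HT = t:(1−t) = 18/19:1/19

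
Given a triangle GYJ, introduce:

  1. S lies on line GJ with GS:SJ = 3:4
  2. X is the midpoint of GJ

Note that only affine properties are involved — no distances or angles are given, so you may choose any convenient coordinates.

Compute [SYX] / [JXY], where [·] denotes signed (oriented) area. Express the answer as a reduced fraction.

[SYX]:[JXY] = 1/7

Set G = (0, 0), Y = (1, 0), J = (0, 1); any affine frame gives the same invariant.
1. S lies on line GJ with GS:SJ = 3:4 ⇒ S = (0, 3/7)
2. X is the midpoint of GJ ⇒ X = (0, 1/2)
2·[SYX] = 1/14, 2·[JXY] = 1/2
[SYX]:[JXY] = 1/14:1/2 = 1/7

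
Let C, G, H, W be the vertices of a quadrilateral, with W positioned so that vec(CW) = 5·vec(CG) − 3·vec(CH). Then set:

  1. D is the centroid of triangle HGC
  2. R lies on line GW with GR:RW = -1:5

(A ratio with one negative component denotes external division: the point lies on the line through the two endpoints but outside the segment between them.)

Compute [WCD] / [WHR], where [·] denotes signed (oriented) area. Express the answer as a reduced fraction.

Choose coordinates C = (0, 0), G = (1, 0), H = (0, 1), W = (5, -3).
1. D is the centroid of triangle HGC ⇒ D = (1/3, 1/3)
2. R lies on line GW with GR:RW = -1:5 ⇒ R = (0, 3/4)
2·[WCD] = -8/3, 2·[WHR] = 5/4
[WCD]:[WHR] = -8/3:5/4 = -32/15

[WCD]:[WHR] = -32/15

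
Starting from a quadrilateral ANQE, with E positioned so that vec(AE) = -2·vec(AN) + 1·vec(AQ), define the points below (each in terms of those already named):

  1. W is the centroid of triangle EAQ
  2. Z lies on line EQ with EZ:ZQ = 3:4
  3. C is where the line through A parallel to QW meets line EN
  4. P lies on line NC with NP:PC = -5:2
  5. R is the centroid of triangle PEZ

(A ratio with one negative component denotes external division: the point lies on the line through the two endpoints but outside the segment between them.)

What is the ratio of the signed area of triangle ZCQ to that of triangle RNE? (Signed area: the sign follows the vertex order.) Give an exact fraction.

Work in coordinates with A = (0, 0), N = (1, 0), Q = (0, 1), E = (-2, 1).
1. W is the centroid of triangle EAQ ⇒ W = (-2/3, 2/3)
2. Z lies on line EQ with EZ:ZQ = 3:4 ⇒ Z = (-8/7, 1)
3. C is where the line through A parallel to QW meets line EN ⇒ C = (2/5, 1/5)
4. P lies on line NC with NP:PC = -5:2 ⇒ P = (0, 1/3)
5. R is the centroid of triangle PEZ ⇒ R = (-22/21, 7/9)
2·[ZCQ] = 32/35, 2·[RNE] = -2/7
[ZCQ]:[RNE] = 32/35:-2/7 = -16/5

[ZCQ]:[RNE] = -16/5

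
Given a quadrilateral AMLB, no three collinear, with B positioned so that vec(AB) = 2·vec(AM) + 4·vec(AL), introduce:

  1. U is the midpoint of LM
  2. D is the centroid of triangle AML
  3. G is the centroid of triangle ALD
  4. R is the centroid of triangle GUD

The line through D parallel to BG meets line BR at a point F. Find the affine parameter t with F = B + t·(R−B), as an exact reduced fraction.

Assign A = (0, 0), M = (1, 0), L = (0, 1), B = (2, 4) — the answer is frame-independent, so this choice is without loss of generality.
1. U is the midpoint of LM ⇒ U = (1/2, 1/2)
2. D is the centroid of triangle AML ⇒ D = (1/3, 1/3)
3. G is the centroid of triangle ALD ⇒ G = (1/9, 4/9)
4. R is the centroid of triangle GUD ⇒ R = (17/54, 23/54)
through D parallel to BG: direction (-17/9, -32/9); meets BR at F = (-9/41, -29/41)
F = B + t·(R−B) with t = 54/41

t = 54/41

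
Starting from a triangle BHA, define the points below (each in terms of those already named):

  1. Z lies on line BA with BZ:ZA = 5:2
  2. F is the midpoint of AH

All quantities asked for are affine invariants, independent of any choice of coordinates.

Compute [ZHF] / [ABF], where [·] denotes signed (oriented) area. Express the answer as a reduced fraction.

Work in coordinates with B = (0, 0), H = (1, 0), A = (0, 1).
1. Z lies on line BA with BZ:ZA = 5:2 ⇒ Z = (0, 5/7)
2. F is the midpoint of AH ⇒ F = (1/2, 1/2)
2·[ZHF] = 1/7, 2·[ABF] = 1/2
[ZHF]:[ABF] = 1/7:1/2 = 2/7

[ZHF]:[ABF] = 2/7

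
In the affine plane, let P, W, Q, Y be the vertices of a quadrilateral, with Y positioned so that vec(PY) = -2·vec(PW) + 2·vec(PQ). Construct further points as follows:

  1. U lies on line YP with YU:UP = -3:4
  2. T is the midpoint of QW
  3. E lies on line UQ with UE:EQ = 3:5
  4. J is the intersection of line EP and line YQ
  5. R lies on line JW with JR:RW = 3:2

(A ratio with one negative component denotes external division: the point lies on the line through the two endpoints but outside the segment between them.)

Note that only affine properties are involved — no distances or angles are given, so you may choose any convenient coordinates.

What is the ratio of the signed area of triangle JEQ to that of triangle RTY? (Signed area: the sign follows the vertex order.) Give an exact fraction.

Work in coordinates with P = (0, 0), W = (1, 0), Q = (0, 1), Y = (-2, 2).
1. U lies on line YP with YU:UP = -3:4 ⇒ U = (-8, 8)
2. T is the midpoint of QW ⇒ T = (1/2, 1/2)
3. E lies on line UQ with UE:EQ = 3:5 ⇒ E = (-5, 43/8)
4. J is the intersection of line EP and line YQ ⇒ J = (-40/23, 43/23)
5. R lies on line JW with JR:RW = 3:2 ⇒ R = (-11/115, 86/115)
2·[JEQ] = -75/23, 2·[RTY] = 63/230
[JEQ]:[RTY] = -75/23:63/230 = -250/21

[JEQ]:[RTY] = -250/21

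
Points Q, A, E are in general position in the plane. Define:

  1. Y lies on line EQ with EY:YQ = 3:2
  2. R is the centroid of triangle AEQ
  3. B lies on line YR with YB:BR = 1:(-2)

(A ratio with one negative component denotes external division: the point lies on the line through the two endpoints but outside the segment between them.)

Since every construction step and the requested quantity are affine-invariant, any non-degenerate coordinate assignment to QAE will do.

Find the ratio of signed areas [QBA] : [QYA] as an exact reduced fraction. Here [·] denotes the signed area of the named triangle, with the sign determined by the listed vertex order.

Assign Q = (0, 0), A = (1, 0), E = (0, 1) — the answer is frame-independent, so this choice is without loss of generality.
1. Y lies on line EQ with EY:YQ = 3:2 ⇒ Y = (0, 2/5)
2. R is the centroid of triangle AEQ ⇒ R = (1/3, 1/3)
3. B lies on line YR with YB:BR = 1:(-2) ⇒ B = (-1/3, 7/15)
2·[QBA] = -7/15, 2·[QYA] = -2/5
[QBA]:[QYA] = -7/15:-2/5 = 7/6

[QBA]:[QYA] = 7/6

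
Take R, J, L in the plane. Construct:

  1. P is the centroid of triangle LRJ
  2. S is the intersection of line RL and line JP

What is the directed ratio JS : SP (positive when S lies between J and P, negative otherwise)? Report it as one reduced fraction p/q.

Set R = (0, 0), J = (1, 0), L = (0, 1); any affine frame gives the same invariant.
1. P is the centroid of triangle LRJ ⇒ P = (1/3, 1/3)
2. S is the intersection of line RL and line JP ⇒ S = (0, 1/2)
S = J + t·(P−J) with t = 3/2, so JS:SP = t:(1−t) = 3/2:-1/2

JS:SP = -3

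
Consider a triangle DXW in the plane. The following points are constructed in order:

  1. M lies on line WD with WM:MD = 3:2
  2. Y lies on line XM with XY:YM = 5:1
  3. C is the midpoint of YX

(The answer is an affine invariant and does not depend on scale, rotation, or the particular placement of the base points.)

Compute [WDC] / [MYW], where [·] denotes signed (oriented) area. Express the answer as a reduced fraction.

Assign D = (0, 0), X = (1, 0), W = (0, 1) — the answer is frame-independent, so this choice is without loss of generality.
1. M lies on line WD with WM:MD = 3:2 ⇒ M = (0, 2/5)
2. Y lies on line XM with XY:YM = 5:1 ⇒ Y = (1/6, 1/3)
3. C is the midpoint of YX ⇒ C = (7/12, 1/6)
2·[WDC] = 7/12, 2·[MYW] = 1/10
[WDC]:[MYW] = 7/12:1/10 = 35/6

[WDC]:[MYW] = 35/6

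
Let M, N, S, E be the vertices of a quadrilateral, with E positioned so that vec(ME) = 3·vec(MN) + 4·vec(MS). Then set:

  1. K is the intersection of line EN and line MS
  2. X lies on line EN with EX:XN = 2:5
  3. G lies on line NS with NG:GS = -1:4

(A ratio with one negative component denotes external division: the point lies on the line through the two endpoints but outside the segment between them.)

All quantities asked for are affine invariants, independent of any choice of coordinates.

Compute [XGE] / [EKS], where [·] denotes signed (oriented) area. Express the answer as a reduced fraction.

[XGE]:[EKS] = -4/63

Work in coordinates with M = (0, 0), N = (1, 0), S = (0, 1), E = (3, 4).
1. K is the intersection of line EN and line MS ⇒ K = (0, -2)
2. X lies on line EN with EX:XN = 2:5 ⇒ X = (17/7, 20/7)
3. G lies on line NS with NG:GS = -1:4 ⇒ G = (4/3, -1/3)
2·[XGE] = 4/7, 2·[EKS] = -9
[XGE]:[EKS] = 4/7:-9 = -4/63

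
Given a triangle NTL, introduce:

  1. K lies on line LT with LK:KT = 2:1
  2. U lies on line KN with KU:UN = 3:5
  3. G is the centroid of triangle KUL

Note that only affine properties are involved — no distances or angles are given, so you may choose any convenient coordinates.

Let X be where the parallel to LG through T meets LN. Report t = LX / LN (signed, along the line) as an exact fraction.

Assign N = (0, 0), T = (1, 0), L = (0, 1) — the answer is frame-independent, so this choice is without loss of generality.
1. K lies on line LT with LK:KT = 2:1 ⇒ K = (2/3, 1/3)
2. U lies on line KN with KU:UN = 3:5 ⇒ U = (5/12, 5/24)
3. G is the centroid of triangle KUL ⇒ G = (13/36, 37/72)
through T parallel to LG: direction (13/36, -35/72); meets LN at X = (0, 35/26)
X = L + t·(N−L) with t = -9/26

t = -9/26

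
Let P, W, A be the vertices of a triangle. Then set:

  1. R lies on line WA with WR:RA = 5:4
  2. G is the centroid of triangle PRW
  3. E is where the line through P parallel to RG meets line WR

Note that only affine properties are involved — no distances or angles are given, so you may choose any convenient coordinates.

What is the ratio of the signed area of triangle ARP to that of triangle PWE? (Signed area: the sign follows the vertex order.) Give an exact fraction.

[ARP]:[PWE] = -2/5

Work in coordinates with P = (0, 0), W = (1, 0), A = (0, 1).
1. R lies on line WA with WR:RA = 5:4 ⇒ R = (4/9, 5/9)
2. G is the centroid of triangle PRW ⇒ G = (13/27, 5/27)
3. E is where the line through P parallel to RG meets line WR ⇒ E = (-1/9, 10/9)
2·[ARP] = -4/9, 2·[PWE] = 10/9
[ARP]:[PWE] = -4/9:10/9 = -2/5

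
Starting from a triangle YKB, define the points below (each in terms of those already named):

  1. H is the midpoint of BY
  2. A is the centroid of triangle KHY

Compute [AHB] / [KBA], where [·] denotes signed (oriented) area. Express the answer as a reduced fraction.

Work in coordinates with Y = (0, 0), K = (1, 0), B = (0, 1).
1. H is the midpoint of BY ⇒ H = (0, 1/2)
2. A is the centroid of triangle KHY ⇒ A = (1/3, 1/6)
2·[AHB] = -1/6, 2·[KBA] = 1/2
[AHB]:[KBA] = -1/6:1/2 = -1/3

[AHB]:[KBA] = -1/3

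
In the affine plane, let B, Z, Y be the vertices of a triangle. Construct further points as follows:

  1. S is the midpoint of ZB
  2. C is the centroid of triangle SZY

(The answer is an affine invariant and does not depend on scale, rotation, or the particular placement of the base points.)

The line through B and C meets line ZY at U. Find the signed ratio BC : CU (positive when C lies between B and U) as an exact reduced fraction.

BC:CU = 5

Assign B = (0, 0), Z = (1, 0), Y = (0, 1) — the answer is frame-independent, so this choice is without loss of generality.
1. S is the midpoint of ZB ⇒ S = (1/2, 0)
2. C is the centroid of triangle SZY ⇒ C = (1/2, 1/3)
line BC meets ZY at U = (3/5, 2/5)
C = B + t·(U−B) with t = 5/6, so BC:CU = 5/6:1/6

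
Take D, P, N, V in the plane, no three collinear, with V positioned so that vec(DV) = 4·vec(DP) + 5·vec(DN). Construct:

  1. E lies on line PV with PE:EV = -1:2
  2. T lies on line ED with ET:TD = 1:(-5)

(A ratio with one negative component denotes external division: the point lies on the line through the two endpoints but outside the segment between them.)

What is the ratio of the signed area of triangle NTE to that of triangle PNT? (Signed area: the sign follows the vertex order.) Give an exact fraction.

[NTE]:[PNT] = 2/39

Set D = (0, 0), P = (1, 0), N = (0, 1), V = (4, 5); any affine frame gives the same invariant.
1. E lies on line PV with PE:EV = -1:2 ⇒ E = (-2, -5)
2. T lies on line ED with ET:TD = 1:(-5) ⇒ T = (-5/2, -25/4)
2·[NTE] = 1/2, 2·[PNT] = 39/4
[NTE]:[PNT] = 1/2:39/4 = 2/39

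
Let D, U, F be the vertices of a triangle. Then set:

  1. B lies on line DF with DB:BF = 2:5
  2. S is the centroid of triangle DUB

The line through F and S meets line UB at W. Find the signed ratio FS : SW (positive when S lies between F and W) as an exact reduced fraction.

FS:SW = -17/2

Choose coordinates D = (0, 0), U = (1, 0), F = (0, 1).
1. B lies on line DF with DB:BF = 2:5 ⇒ B = (0, 2/7)
2. S is the centroid of triangle DUB ⇒ S = (1/3, 2/21)
line FS meets UB at W = (5/17, 24/119)
S = F + t·(W−F) with t = 17/15, so FS:SW = 17/15:-2/15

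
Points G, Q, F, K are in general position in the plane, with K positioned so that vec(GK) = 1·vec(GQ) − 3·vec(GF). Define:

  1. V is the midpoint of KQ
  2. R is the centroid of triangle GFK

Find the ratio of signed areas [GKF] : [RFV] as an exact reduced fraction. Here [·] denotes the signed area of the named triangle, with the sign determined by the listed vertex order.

Choose coordinates G = (0, 0), Q = (1, 0), F = (0, 1), K = (1, -3).
1. V is the midpoint of KQ ⇒ V = (1, -3/2)
2. R is the centroid of triangle GFK ⇒ R = (1/3, -2/3)
2·[GKF] = 1, 2·[RFV] = -5/6
[GKF]:[RFV] = 1:-5/6 = -6/5

[GKF]:[RFV] = -6/5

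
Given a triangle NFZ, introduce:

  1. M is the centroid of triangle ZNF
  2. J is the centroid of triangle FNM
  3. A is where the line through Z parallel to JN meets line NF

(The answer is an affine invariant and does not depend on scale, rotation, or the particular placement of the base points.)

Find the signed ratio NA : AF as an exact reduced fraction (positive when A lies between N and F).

NA:AF = -4/5

Choose coordinates N = (0, 0), F = (1, 0), Z = (0, 1).
1. M is the centroid of triangle ZNF ⇒ M = (1/3, 1/3)
2. J is the centroid of triangle FNM ⇒ J = (4/9, 1/9)
3. A is where the line through Z parallel to JN meets line NF ⇒ A = (-4, 0)
A = N + t·(F−N) with t = -4, so NA:AF = t:(1−t) = -4:5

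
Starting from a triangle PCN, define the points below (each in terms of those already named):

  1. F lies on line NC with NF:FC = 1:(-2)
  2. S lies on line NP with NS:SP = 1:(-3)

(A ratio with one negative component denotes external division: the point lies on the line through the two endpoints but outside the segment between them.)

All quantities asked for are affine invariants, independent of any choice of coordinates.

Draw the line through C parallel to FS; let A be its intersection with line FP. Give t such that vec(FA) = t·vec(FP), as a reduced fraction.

t = 2/3

Assign P = (0, 0), C = (1, 0), N = (0, 1) — the answer is frame-independent, so this choice is without loss of generality.
1. F lies on line NC with NF:FC = 1:(-2) ⇒ F = (-1, 2)
2. S lies on line NP with NS:SP = 1:(-3) ⇒ S = (0, 3/2)
through C parallel to FS: direction (1, -1/2); meets FP at A = (-1/3, 2/3)
A = F + t·(P−F) with t = 2/3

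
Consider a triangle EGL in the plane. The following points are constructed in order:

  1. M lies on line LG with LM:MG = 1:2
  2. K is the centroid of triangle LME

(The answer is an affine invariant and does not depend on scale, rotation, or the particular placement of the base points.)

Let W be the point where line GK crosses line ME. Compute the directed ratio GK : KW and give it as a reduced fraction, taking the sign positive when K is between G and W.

GK:KW = -7

Assign E = (0, 0), G = (1, 0), L = (0, 1) — the answer is frame-independent, so this choice is without loss of generality.
1. M lies on line LG with LM:MG = 1:2 ⇒ M = (1/3, 2/3)
2. K is the centroid of triangle LME ⇒ K = (1/9, 5/9)
line GK meets ME at W = (5/21, 10/21)
K = G + t·(W−G) with t = 7/6, so GK:KW = 7/6:-1/6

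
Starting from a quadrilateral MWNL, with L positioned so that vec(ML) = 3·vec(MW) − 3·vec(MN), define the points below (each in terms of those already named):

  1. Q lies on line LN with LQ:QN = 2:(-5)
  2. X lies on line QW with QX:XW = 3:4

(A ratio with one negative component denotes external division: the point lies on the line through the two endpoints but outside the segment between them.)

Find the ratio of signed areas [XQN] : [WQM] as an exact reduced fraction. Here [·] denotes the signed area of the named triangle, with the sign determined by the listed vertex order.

Assign M = (0, 0), W = (1, 0), N = (0, 1), L = (3, -3) — the answer is frame-independent, so this choice is without loss of generality.
1. Q lies on line LN with LQ:QN = 2:(-5) ⇒ Q = (5, -17/3)
2. X lies on line QW with QX:XW = 3:4 ⇒ X = (23/7, -68/21)
2·[XQN] = -5/7, 2·[WQM] = -17/3
[XQN]:[WQM] = -5/7:-17/3 = 15/119

[XQN]:[WQM] = 15/119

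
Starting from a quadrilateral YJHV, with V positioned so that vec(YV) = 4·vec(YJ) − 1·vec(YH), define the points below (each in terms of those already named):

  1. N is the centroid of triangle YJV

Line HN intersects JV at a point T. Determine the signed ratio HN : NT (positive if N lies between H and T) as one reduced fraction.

Set Y = (0, 0), J = (1, 0), H = (0, 1), V = (4, -1); any affine frame gives the same invariant.
1. N is the centroid of triangle YJV ⇒ N = (5/3, -1/3)
line HN meets JV at T = (10/7, -1/7)
N = H + t·(T−H) with t = 7/6, so HN:NT = 7/6:-1/6

HN:NT = -7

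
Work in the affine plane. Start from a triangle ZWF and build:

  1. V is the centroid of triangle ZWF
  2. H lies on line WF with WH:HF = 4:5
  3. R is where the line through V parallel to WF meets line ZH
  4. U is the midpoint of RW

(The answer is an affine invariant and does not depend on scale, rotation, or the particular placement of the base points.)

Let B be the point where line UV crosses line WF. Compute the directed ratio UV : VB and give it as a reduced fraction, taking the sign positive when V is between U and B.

UV:VB = -1/2

Set Z = (0, 0), W = (1, 0), F = (0, 1); any affine frame gives the same invariant.
1. V is the centroid of triangle ZWF ⇒ V = (1/3, 1/3)
2. H lies on line WF with WH:HF = 4:5 ⇒ H = (5/9, 4/9)
3. R is where the line through V parallel to WF meets line ZH ⇒ R = (10/27, 8/27)
4. U is the midpoint of RW ⇒ U = (37/54, 4/27)
line UV meets WF at B = (28/27, -1/27)
V = U + t·(B−U) with t = -1, so UV:VB = -1:2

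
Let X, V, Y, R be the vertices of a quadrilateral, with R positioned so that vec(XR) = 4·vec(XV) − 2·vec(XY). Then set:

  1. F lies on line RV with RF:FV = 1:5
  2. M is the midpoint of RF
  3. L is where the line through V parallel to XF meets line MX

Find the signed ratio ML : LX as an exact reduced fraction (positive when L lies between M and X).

Set X = (0, 0), V = (1, 0), Y = (0, 1), R = (4, -2); any affine frame gives the same invariant.
1. F lies on line RV with RF:FV = 1:5 ⇒ F = (7/2, -5/3)
2. M is the midpoint of RF ⇒ M = (15/4, -11/6)
3. L is where the line through V parallel to XF meets line MX ⇒ L = (-75/2, 55/3)
L = M + t·(X−M) with t = 11, so ML:LX = t:(1−t) = 11:-10

ML:LX = -11/10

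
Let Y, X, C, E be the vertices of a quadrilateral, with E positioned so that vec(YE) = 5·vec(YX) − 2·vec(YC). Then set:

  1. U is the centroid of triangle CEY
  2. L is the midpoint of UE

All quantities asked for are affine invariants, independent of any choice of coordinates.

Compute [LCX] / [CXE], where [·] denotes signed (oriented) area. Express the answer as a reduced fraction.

[LCX]:[CXE] = 7/12

Choose coordinates Y = (0, 0), X = (1, 0), C = (0, 1), E = (5, -2).
1. U is the centroid of triangle CEY ⇒ U = (5/3, -1/3)
2. L is the midpoint of UE ⇒ L = (10/3, -7/6)
2·[LCX] = 7/6, 2·[CXE] = 2
[LCX]:[CXE] = 7/6:2 = 7/12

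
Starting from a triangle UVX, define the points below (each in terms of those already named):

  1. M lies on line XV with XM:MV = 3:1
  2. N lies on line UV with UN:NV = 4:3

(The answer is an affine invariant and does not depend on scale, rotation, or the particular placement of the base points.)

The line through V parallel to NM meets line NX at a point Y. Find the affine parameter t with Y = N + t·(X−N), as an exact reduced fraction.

t = -1/3

Set U = (0, 0), V = (1, 0), X = (0, 1); any affine frame gives the same invariant.
1. M lies on line XV with XM:MV = 3:1 ⇒ M = (3/4, 1/4)
2. N lies on line UV with UN:NV = 4:3 ⇒ N = (4/7, 0)
through V parallel to NM: direction (5/28, 1/4); meets NX at Y = (16/21, -1/3)
Y = N + t·(X−N) with t = -1/3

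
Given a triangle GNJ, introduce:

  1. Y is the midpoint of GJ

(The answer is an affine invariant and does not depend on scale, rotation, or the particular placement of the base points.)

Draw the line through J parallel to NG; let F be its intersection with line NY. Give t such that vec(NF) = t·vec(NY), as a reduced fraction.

t = 2

Assign G = (0, 0), N = (1, 0), J = (0, 1) — the answer is frame-independent, so this choice is without loss of generality.
1. Y is the midpoint of GJ ⇒ Y = (0, 1/2)
through J parallel to NG: direction (-1, 0); meets NY at F = (-1, 1)
F = N + t·(Y−N) with t = 2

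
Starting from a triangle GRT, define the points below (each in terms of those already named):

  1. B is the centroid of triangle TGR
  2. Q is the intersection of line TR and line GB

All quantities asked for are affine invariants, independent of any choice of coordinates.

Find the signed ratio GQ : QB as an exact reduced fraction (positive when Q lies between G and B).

Set G = (0, 0), R = (1, 0), T = (0, 1); any affine frame gives the same invariant.
1. B is the centroid of triangle TGR ⇒ B = (1/3, 1/3)
2. Q is the intersection of line TR and line GB ⇒ Q = (1/2, 1/2)
Q = G + t·(B−G) with t = 3/2, so GQ:QB = t:(1−t) = 3/2:-1/2

GQ:QB = -3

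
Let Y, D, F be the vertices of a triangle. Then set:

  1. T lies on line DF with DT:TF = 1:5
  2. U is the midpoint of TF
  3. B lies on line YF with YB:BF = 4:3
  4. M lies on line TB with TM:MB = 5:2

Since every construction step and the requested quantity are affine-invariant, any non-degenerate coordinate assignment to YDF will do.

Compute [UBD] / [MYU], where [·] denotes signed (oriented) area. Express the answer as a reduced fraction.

Work in coordinates with Y = (0, 0), D = (1, 0), F = (0, 1).
1. T lies on line DF with DT:TF = 1:5 ⇒ T = (5/6, 1/6)
2. U is the midpoint of TF ⇒ U = (5/12, 7/12)
3. B lies on line YF with YB:BF = 4:3 ⇒ B = (0, 4/7)
4. M lies on line TB with TM:MB = 5:2 ⇒ M = (5/21, 67/147)
2·[UBD] = 1/4, 2·[MYU] = 5/98
[UBD]:[MYU] = 1/4:5/98 = 49/10

[UBD]:[MYU] = 49/10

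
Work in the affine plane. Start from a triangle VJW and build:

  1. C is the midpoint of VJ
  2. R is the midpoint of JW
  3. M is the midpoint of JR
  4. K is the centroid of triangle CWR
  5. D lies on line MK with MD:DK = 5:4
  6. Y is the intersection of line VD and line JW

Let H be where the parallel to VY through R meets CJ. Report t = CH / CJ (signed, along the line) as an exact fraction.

t = -4/3

Work in coordinates with V = (0, 0), J = (1, 0), W = (0, 1).
1. C is the midpoint of VJ ⇒ C = (1/2, 0)
2. R is the midpoint of JW ⇒ R = (1/2, 1/2)
3. M is the midpoint of JR ⇒ M = (3/4, 1/4)
4. K is the centroid of triangle CWR ⇒ K = (1/3, 1/2)
5. D lies on line MK with MD:DK = 5:4 ⇒ D = (14/27, 7/18)
6. Y is the intersection of line VD and line JW ⇒ Y = (4/7, 3/7)
through R parallel to VY: direction (4/7, 3/7); meets CJ at H = (-1/6, 0)
H = C + t·(J−C) with t = -4/3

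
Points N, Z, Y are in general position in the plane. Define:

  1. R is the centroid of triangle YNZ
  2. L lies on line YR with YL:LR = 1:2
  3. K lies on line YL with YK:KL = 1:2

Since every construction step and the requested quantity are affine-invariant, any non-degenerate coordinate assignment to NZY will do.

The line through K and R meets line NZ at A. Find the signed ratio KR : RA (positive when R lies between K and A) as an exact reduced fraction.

Work in coordinates with N = (0, 0), Z = (1, 0), Y = (0, 1).
1. R is the centroid of triangle YNZ ⇒ R = (1/3, 1/3)
2. L lies on line YR with YL:LR = 1:2 ⇒ L = (1/9, 7/9)
3. K lies on line YL with YK:KL = 1:2 ⇒ K = (1/27, 25/27)
line KR meets NZ at A = (1/2, 0)
R = K + t·(A−K) with t = 16/25, so KR:RA = 16/25:9/25

KR:RA = 16/9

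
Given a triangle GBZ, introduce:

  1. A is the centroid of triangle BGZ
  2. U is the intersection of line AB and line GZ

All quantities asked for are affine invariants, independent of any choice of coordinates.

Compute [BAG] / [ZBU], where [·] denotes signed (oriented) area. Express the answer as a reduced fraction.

[BAG]:[ZBU] = -2/3

Assign G = (0, 0), B = (1, 0), Z = (0, 1) — the answer is frame-independent, so this choice is without loss of generality.
1. A is the centroid of triangle BGZ ⇒ A = (1/3, 1/3)
2. U is the intersection of line AB and line GZ ⇒ U = (0, 1/2)
2·[BAG] = 1/3, 2·[ZBU] = -1/2
[BAG]:[ZBU] = 1/3:-1/2 = -2/3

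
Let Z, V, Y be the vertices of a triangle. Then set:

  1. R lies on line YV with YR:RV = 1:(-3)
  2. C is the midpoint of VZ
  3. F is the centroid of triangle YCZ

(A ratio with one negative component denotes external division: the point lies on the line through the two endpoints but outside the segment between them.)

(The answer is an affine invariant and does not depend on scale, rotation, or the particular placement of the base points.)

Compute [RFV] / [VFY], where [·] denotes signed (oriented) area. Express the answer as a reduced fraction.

[RFV]:[VFY] = -3/2

Assign Z = (0, 0), V = (1, 0), Y = (0, 1) — the answer is frame-independent, so this choice is without loss of generality.
1. R lies on line YV with YR:RV = 1:(-3) ⇒ R = (-1/2, 3/2)
2. C is the midpoint of VZ ⇒ C = (1/2, 0)
3. F is the centroid of triangle YCZ ⇒ F = (1/6, 1/3)
2·[RFV] = 3/4, 2·[VFY] = -1/2
[RFV]:[VFY] = 3/4:-1/2 = -3/2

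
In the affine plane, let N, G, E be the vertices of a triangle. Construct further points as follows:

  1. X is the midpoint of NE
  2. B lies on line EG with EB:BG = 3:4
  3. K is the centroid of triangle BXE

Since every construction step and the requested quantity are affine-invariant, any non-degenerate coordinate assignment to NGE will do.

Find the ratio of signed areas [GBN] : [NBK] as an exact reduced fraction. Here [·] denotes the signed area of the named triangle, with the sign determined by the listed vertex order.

[GBN]:[NBK] = 8/3

Work in coordinates with N = (0, 0), G = (1, 0), E = (0, 1).
1. X is the midpoint of NE ⇒ X = (0, 1/2)
2. B lies on line EG with EB:BG = 3:4 ⇒ B = (3/7, 4/7)
3. K is the centroid of triangle BXE ⇒ K = (1/7, 29/42)
2·[GBN] = 4/7, 2·[NBK] = 3/14
[GBN]:[NBK] = 4/7:3/14 = 8/3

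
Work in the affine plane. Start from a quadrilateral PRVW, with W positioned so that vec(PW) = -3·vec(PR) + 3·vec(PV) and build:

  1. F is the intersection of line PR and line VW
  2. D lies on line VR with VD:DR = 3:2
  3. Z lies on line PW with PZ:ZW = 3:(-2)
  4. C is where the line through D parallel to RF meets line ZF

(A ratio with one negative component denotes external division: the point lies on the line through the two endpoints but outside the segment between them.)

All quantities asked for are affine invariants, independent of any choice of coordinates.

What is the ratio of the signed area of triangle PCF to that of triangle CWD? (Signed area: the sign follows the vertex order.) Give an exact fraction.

[PCF]:[CWD] = -90/169

Work in coordinates with P = (0, 0), R = (1, 0), V = (0, 1), W = (-3, 3).
1. F is the intersection of line PR and line VW ⇒ F = (3/2, 0)
2. D lies on line VR with VD:DR = 3:2 ⇒ D = (3/5, 2/5)
3. Z lies on line PW with PZ:ZW = 3:(-2) ⇒ Z = (-9, 9)
4. C is where the line through D parallel to RF meets line ZF ⇒ C = (31/30, 2/5)
2·[PCF] = -3/5, 2·[CWD] = 169/150
[PCF]:[CWD] = -3/5:169/150 = -90/169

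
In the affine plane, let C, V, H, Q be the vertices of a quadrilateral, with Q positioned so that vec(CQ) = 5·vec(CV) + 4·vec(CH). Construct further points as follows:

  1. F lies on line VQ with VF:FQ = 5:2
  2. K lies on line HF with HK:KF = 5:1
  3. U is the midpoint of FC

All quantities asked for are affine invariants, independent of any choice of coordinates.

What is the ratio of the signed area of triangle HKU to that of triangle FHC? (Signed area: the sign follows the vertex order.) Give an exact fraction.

Choose coordinates C = (0, 0), V = (1, 0), H = (0, 1), Q = (5, 4).
1. F lies on line VQ with VF:FQ = 5:2 ⇒ F = (27/7, 20/7)
2. K lies on line HF with HK:KF = 5:1 ⇒ K = (45/14, 107/42)
3. U is the midpoint of FC ⇒ U = (27/14, 10/7)
2·[HKU] = -45/28, 2·[FHC] = 27/7
[HKU]:[FHC] = -45/28:27/7 = -5/12

[HKU]:[FHC] = -5/12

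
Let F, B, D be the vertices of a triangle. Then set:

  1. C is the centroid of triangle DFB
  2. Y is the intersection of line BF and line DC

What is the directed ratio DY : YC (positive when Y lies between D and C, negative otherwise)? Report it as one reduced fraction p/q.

DY:YC = -3

Work in coordinates with F = (0, 0), B = (1, 0), D = (0, 1).
1. C is the centroid of triangle DFB ⇒ C = (1/3, 1/3)
2. Y is the intersection of line BF and line DC ⇒ Y = (1/2, 0)
Y = D + t·(C−D) with t = 3/2, so DY:YC = t:(1−t) = 3/2:-1/2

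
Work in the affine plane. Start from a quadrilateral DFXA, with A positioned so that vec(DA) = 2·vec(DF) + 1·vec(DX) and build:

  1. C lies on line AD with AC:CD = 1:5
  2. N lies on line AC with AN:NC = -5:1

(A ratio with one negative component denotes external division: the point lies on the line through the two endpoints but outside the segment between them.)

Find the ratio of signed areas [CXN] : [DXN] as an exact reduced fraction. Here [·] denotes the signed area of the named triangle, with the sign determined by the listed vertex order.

[CXN]:[DXN] = -1/19

Choose coordinates D = (0, 0), F = (1, 0), X = (0, 1), A = (2, 1).
1. C lies on line AD with AC:CD = 1:5 ⇒ C = (5/3, 5/6)
2. N lies on line AC with AN:NC = -5:1 ⇒ N = (19/12, 19/24)
2·[CXN] = 1/12, 2·[DXN] = -19/12
[CXN]:[DXN] = 1/12:-19/12 = -1/19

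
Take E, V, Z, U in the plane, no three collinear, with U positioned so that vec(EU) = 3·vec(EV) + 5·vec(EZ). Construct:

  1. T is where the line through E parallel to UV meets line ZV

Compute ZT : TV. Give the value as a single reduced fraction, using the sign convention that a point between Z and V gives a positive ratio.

ZT:TV = 2/5

Choose coordinates E = (0, 0), V = (1, 0), Z = (0, 1), U = (3, 5).
1. T is where the line through E parallel to UV meets line ZV ⇒ T = (2/7, 5/7)
T = Z + t·(V−Z) with t = 2/7, so ZT:TV = t:(1−t) = 2/7:5/7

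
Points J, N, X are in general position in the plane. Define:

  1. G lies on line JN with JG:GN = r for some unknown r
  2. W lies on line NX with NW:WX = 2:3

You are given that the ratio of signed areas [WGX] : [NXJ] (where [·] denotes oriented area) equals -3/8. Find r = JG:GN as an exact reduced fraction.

r = 3/5

Work in coordinates with J = (0, 0), N = (1, 0), X = (0, 1).
1. With JG:GN = r, write λ = r/(r+1) so G = J + λ·(N−J); G is affine-linear in λ
2. W lies on line NX with NW:WX = 2:3 ⇒ W = (3/5, 2/5)
Every point depending on G is an affine combination of G and λ-independent points, so each such coordinate is linear in λ; the λ² term in each signed area is a multiple of (N−J)×(N−J) = 0, so 2·[WGX] and 2·[NXJ] are each linear in λ. Evaluating at λ=0 and λ=1:
  2·[WGX] = 3/5·λ − 3/5,   2·[NXJ] = 1
So [WGX]:[NXJ] = (3/5·λ − 3/5) / (1). Setting this equal to -3/8:
  3/5·λ − 3/5 = -3/8·(1)  ⇒  λ = 3/8
Then r = λ/(1−λ) = (3/8)/(5/8) = 3/5. Check: with r = 3/5, G = (3/8, 0) and [WGX]:[NXJ] = -3/8 as required.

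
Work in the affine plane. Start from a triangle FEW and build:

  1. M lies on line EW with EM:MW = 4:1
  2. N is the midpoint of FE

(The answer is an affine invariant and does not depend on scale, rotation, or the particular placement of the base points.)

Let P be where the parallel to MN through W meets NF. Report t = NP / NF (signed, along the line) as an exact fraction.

t = 1/4

Work in coordinates with F = (0, 0), E = (1, 0), W = (0, 1).
1. M lies on line EW with EM:MW = 4:1 ⇒ M = (1/5, 4/5)
2. N is the midpoint of FE ⇒ N = (1/2, 0)
through W parallel to MN: direction (3/10, -4/5); meets NF at P = (3/8, 0)
P = N + t·(F−N) with t = 1/4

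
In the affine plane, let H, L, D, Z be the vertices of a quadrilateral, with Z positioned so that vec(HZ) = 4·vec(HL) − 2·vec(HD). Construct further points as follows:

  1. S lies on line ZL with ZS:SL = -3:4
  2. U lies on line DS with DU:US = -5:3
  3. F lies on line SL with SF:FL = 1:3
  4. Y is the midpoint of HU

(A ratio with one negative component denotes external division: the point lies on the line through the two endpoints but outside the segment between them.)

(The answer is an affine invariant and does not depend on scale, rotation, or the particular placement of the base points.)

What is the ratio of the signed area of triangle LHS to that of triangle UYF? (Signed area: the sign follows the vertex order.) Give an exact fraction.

Set H = (0, 0), L = (1, 0), D = (0, 1), Z = (4, -2); any affine frame gives the same invariant.
1. S lies on line ZL with ZS:SL = -3:4 ⇒ S = (13, -8)
2. U lies on line DS with DU:US = -5:3 ⇒ U = (65/2, -43/2)
3. F lies on line SL with SF:FL = 1:3 ⇒ F = (10, -6)
4. Y is the midpoint of HU ⇒ Y = (65/4, -43/4)
2·[LHS] = 8, 2·[UYF] = -10
[LHS]:[UYF] = 8:-10 = -4/5

[LHS]:[UYF] = -4/5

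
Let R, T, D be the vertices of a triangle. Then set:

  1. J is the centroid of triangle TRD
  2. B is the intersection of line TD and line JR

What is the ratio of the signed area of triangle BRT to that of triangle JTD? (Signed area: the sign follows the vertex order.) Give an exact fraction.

[BRT]:[JTD] = 3/2

Choose coordinates R = (0, 0), T = (1, 0), D = (0, 1).
1. J is the centroid of triangle TRD ⇒ J = (1/3, 1/3)
2. B is the intersection of line TD and line JR ⇒ B = (1/2, 1/2)
2·[BRT] = 1/2, 2·[JTD] = 1/3
[BRT]:[JTD] = 1/2:1/3 = 3/2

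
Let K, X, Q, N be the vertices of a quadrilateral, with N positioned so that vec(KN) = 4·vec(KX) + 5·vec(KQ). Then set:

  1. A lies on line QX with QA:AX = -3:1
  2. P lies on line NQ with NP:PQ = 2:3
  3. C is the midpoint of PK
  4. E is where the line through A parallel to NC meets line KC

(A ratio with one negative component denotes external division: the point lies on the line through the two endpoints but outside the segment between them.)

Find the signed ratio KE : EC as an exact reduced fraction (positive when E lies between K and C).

KE:EC = -127/143

Assign K = (0, 0), X = (1, 0), Q = (0, 1), N = (4, 5) — the answer is frame-independent, so this choice is without loss of generality.
1. A lies on line QX with QA:AX = -3:1 ⇒ A = (3/2, -1/2)
2. P lies on line NQ with NP:PQ = 2:3 ⇒ P = (12/5, 17/5)
3. C is the midpoint of PK ⇒ C = (6/5, 17/10)
4. E is where the line through A parallel to NC meets line KC ⇒ E = (-381/40, -2159/160)
E = K + t·(C−K) with t = -127/16, so KE:EC = t:(1−t) = -127/16:143/16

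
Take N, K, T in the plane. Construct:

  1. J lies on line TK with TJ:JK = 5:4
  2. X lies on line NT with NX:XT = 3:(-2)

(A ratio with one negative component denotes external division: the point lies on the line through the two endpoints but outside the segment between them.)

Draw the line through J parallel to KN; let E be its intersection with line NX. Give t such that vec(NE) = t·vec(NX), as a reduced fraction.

t = 4/27

Set N = (0, 0), K = (1, 0), T = (0, 1); any affine frame gives the same invariant.
1. J lies on line TK with TJ:JK = 5:4 ⇒ J = (5/9, 4/9)
2. X lies on line NT with NX:XT = 3:(-2) ⇒ X = (0, 3)
through J parallel to KN: direction (-1, 0); meets NX at E = (0, 4/9)
E = N + t·(X−N) with t = 4/27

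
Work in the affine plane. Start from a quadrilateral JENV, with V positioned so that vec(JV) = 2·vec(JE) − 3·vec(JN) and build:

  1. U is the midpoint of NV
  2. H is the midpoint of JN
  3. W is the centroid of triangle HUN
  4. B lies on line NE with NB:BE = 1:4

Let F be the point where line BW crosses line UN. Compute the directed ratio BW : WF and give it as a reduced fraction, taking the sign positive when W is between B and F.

BW:WF = -11/5

Choose coordinates J = (0, 0), E = (1, 0), N = (0, 1), V = (2, -3).
1. U is the midpoint of NV ⇒ U = (1, -1)
2. H is the midpoint of JN ⇒ H = (0, 1/2)
3. W is the centroid of triangle HUN ⇒ W = (1/3, 1/6)
4. B lies on line NE with NB:BE = 1:4 ⇒ B = (1/5, 4/5)
line BW meets UN at F = (3/11, 5/11)
W = B + t·(F−B) with t = 11/6, so BW:WF = 11/6:-5/6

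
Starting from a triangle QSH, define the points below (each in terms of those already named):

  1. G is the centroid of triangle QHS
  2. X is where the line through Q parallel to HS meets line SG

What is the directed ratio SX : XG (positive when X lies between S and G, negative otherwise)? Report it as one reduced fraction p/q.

Set Q = (0, 0), S = (1, 0), H = (0, 1); any affine frame gives the same invariant.
1. G is the centroid of triangle QHS ⇒ G = (1/3, 1/3)
2. X is where the line through Q parallel to HS meets line SG ⇒ X = (-1, 1)
X = S + t·(G−S) with t = 3, so SX:XG = t:(1−t) = 3:-2

SX:XG = -3/2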